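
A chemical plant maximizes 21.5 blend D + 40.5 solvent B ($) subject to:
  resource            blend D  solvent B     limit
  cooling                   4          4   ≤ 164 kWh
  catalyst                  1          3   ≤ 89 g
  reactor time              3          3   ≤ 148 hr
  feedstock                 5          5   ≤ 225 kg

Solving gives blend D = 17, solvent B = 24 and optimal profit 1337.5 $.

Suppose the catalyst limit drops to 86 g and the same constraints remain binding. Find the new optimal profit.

1309

At the optimum: cooling uses 164 of 164 (binding); catalyst uses 89 of 89 (binding); reactor time uses 123 of 148 (slack = 25); feedstock uses 205 of 225 (slack = 20).
Since reactor time, feedstock are not tight, their duals are 0.
Dual feasibility on the basic columns requires 4·y_cooling + 1·y_catalyst = 21.5, 4·y_cooling + 3·y_catalyst = 40.5.
Solving: y_cooling = 3, y_catalyst = 9.5.
Δz = y_catalyst·Δb = 9.5 × (-3) = -28.5, so new z* = 1337.5 − 28.5 = 1309.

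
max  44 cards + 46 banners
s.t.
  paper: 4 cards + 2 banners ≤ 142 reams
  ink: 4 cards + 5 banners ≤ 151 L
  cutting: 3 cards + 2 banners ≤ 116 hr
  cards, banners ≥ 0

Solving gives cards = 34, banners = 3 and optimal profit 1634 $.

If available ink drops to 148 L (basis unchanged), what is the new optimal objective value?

1610

Check each constraint at x*: paper 142/142 (tight); ink 151/151 (tight); cutting 108/116 (slack 8).
By complementary slackness, y = 0 for the non-binding constraint.
From A_Bᵀ y = c: 4·y_paper + 4·y_ink = 44; 2·y_paper + 5·y_ink = 46.
Solving: y_paper = 3, y_ink = 8.
Δz = y_ink·Δb = 8 × (-3) = -24, so new z* = 1634 − 24 = 1610.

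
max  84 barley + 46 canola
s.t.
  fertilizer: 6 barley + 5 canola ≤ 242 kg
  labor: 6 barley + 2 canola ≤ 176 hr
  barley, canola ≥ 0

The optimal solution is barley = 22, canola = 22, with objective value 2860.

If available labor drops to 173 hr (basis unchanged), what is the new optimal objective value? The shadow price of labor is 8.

Δb = -3, so new z* = 2860 + (8)·(-3) = 2860 − 24 = 2836.

2836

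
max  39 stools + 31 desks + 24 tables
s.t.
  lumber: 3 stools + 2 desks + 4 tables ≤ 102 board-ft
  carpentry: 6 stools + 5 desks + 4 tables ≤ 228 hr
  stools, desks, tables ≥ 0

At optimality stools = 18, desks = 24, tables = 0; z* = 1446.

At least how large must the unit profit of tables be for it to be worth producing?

Both lumber and carpentry are binding at x*.
From A_Bᵀ y = c: 3·y_lumber + 6·y_carpentry = 39; 2·y_lumber + 5·y_carpentry = 31.
→ y_lumber = 3 and y_carpentry = 5.
tables enters the basis when its profit ≥ yᵀa₃ = 3·4 + 5·4 = 32.

32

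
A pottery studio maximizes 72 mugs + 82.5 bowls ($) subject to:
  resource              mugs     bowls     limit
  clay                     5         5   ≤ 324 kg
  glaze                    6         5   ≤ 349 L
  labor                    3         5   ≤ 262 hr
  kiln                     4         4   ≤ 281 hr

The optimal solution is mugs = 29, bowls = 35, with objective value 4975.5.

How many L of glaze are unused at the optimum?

glaze used = 6·29 + 5·35 = 349; slack = 349 − 349 = 0.

0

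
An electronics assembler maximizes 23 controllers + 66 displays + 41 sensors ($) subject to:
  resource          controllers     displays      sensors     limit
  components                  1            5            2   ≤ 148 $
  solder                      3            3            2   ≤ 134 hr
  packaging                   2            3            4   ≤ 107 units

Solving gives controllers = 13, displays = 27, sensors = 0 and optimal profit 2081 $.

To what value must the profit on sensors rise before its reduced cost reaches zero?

46

Binding: components and packaging. Non-binding: solder (14 unused).
By complementary slackness, y = 0 for the non-binding constraint.
From A_Bᵀ y = c: 1·y_components + 2·y_packaging = 23; 5·y_components + 3·y_packaging = 66.
This yields shadow prices y_components = 9, y_packaging = 7.
sensors enters the basis when its profit ≥ yᵀa₃ = 9·2 + 7·4 = 46.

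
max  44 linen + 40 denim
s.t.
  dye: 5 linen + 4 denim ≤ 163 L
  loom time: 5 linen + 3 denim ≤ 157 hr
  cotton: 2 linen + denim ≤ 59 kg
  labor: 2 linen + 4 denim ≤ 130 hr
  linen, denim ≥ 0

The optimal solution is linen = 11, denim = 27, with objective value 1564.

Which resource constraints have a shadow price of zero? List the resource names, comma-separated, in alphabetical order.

dye: 163/163 (binding)
loom time: 136/157 (slack 21)
cotton: 49/59 (slack 10)
labor: 130/130 (binding)
By complementary slackness, a constraint with positive slack has shadow price 0 → cotton, loom time.

cotton, loom time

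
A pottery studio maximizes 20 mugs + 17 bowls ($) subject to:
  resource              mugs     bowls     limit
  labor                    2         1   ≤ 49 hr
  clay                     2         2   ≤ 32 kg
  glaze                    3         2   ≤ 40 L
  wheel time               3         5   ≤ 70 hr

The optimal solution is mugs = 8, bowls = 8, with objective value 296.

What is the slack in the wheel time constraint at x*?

6

wheel time used = 3·8 + 5·8 = 64; slack = 70 − 64 = 6.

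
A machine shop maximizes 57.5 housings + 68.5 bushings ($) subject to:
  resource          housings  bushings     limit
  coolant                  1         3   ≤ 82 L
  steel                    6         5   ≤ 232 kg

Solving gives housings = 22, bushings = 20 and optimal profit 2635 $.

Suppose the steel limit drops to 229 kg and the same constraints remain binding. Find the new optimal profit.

Check each constraint at x*: coolant 82/82 (tight); steel 232/232 (tight).
From A_Bᵀ y = c: 1·y_coolant + 6·y_steel = 57.5; 3·y_coolant + 5·y_steel = 68.5.
Solving: y_coolant = 9.5, y_steel = 8.
Δz = y_steel·Δb = 8 × (-3) = -24, so new z* = 2635 − 24 = 2611.

2611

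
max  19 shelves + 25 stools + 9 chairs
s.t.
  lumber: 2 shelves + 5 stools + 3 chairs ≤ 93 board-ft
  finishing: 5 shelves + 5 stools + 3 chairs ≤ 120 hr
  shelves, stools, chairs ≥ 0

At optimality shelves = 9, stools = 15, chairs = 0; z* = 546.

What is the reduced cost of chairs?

-6

Both lumber and finishing are binding at x*.
From A_Bᵀ y = c: 2·y_lumber + 5·y_finishing = 19; 5·y_lumber + 5·y_finishing = 25.
→ y_lumber = 2 and y_finishing = 3.
Reduced cost of chairs: c₃ − yᵀa₃ = 9 − (2·3 + 3·3) = 9 − 15 = -6.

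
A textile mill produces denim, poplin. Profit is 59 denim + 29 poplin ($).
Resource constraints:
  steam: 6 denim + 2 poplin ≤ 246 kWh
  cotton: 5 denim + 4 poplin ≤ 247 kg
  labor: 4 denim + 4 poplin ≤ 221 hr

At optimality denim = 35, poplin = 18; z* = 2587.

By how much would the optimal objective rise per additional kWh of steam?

6.5

Binding: steam and cotton. Non-binding: labor (9 unused).
Slack constraints have shadow price 0 (complementary slackness).
The binding rows give the dual system: 6·y_steam + 5·y_cotton = 59 and 2·y_steam + 4·y_cotton = 29.
Solving: y_steam = 6.5, y_cotton = 4.
Shadow price of steam = 6.5.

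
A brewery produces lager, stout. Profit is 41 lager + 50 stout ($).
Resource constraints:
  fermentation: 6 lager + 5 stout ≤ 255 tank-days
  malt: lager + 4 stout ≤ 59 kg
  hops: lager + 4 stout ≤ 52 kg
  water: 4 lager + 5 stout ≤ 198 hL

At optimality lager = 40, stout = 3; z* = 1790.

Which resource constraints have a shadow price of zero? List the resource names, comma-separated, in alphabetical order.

fermentation: 255/255 (binding)
malt: 52/59 (slack 7)
hops: 52/52 (binding)
water: 175/198 (slack 23)
By complementary slackness, a constraint with positive slack has shadow price 0 → malt, water.

malt, water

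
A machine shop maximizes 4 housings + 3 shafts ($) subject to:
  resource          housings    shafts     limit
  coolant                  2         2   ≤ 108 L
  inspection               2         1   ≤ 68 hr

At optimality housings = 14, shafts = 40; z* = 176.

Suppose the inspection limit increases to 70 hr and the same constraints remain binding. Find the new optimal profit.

At the optimum: coolant uses 108 of 108 (binding); inspection uses 68 of 68 (binding).
Dual feasibility on the basic columns requires 2·y_coolant + 2·y_inspection = 4, 2·y_coolant + 1·y_inspection = 3.
→ y_coolant = 1 and y_inspection = 1.
Δz = y_inspection·Δb = 1 × (2) = 2, so new z* = 176 + 2 = 178.

178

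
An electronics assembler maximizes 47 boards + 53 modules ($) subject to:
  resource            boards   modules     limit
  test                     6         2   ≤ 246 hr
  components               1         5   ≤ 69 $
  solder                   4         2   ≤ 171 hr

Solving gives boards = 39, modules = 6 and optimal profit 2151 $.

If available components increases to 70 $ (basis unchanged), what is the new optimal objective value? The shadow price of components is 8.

Δb = 1, so new z* = 2151 + (8)·(1) = 2151 + 8 = 2159.

2159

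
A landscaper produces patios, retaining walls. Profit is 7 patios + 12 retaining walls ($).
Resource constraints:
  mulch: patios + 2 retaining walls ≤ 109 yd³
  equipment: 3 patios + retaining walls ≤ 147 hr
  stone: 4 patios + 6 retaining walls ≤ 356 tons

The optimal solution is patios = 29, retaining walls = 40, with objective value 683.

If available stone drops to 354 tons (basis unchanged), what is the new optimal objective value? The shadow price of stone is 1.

Δb = -2, so new z* = 683 + (1)·(-2) = 683 − 2 = 681.

681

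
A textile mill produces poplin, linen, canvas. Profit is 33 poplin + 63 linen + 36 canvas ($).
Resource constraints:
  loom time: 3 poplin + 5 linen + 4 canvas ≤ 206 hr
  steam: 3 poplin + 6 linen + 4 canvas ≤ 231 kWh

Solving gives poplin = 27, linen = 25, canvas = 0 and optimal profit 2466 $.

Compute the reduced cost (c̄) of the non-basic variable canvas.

-8

Check each constraint at x*: loom time 206/206 (tight); steam 231/231 (tight).
The binding rows give the dual system: 3·y_loom time + 3·y_steam = 33 and 5·y_loom time + 6·y_steam = 63.
This yields shadow prices y_loom time = 3, y_steam = 8.
Reduced cost of canvas: c₃ − yᵀa₃ = 36 − (3·4 + 8·4) = 36 − 44 = -8.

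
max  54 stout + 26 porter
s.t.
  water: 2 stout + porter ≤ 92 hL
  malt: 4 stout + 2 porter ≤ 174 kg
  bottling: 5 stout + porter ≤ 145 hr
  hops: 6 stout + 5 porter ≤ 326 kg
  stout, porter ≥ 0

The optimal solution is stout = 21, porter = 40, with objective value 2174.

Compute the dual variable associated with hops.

At the optimum: water uses 82 of 92 (slack = 10); malt uses 164 of 174 (slack = 10); bottling uses 145 of 145 (binding); hops uses 326 of 326 (binding).
Slack constraints have shadow price 0 (complementary slackness).
Dual feasibility on the basic columns requires 5·y_bottling + 6·y_hops = 54, 1·y_bottling + 5·y_hops = 26.
Solving: y_bottling = 6, y_hops = 4.
Shadow price of hops = 4.

4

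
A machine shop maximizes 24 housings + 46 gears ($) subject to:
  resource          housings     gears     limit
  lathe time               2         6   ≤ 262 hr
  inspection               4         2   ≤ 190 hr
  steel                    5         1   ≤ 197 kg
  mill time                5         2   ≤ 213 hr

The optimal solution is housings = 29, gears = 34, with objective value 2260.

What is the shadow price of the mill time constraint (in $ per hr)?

2

Check each constraint at x*: lathe time 262/262 (tight); inspection 184/190 (slack 6); steel 179/197 (slack 18); mill time 213/213 (tight).
Since inspection, steel are not tight, their duals are 0.
The binding rows give the dual system: 2·y_lathe time + 5·y_mill time = 24 and 6·y_lathe time + 2·y_mill time = 46.
→ y_lathe time = 7 and y_mill time = 2.
Shadow price of mill time = 2.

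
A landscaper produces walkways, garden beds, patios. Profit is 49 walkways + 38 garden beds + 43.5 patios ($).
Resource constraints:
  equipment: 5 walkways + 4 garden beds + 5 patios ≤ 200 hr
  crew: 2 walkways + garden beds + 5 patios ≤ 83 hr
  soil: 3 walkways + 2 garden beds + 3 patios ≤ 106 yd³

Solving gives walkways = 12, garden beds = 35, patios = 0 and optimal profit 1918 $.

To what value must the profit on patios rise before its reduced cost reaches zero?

49

Check each constraint at x*: equipment 200/200 (tight); crew 59/83 (slack 24); soil 106/106 (tight).
Since crew is not tight, its dual is 0.
Dual feasibility on the basic columns requires 5·y_equipment + 3·y_soil = 49, 4·y_equipment + 2·y_soil = 38.
This yields shadow prices y_equipment = 8, y_soil = 3.
patios enters the basis when its profit ≥ yᵀa₃ = 8·5 + 3·3 = 49.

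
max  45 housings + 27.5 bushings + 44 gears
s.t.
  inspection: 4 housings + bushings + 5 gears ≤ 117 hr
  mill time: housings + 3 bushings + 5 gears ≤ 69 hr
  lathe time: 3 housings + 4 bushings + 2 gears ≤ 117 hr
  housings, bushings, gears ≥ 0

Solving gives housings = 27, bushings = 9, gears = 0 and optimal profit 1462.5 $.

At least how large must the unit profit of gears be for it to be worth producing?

47.5

Check each constraint at x*: inspection 117/117 (tight); mill time 54/69 (slack 15); lathe time 117/117 (tight).
By complementary slackness, y = 0 for the non-binding constraint.
Dual feasibility on the basic columns requires 4·y_inspection + 3·y_lathe time = 45, 1·y_inspection + 4·y_lathe time = 27.5.
This yields shadow prices y_inspection = 7.5, y_lathe time = 5.
gears enters the basis when its profit ≥ yᵀa₃ = 7.5·5 + 5·2 = 47.5.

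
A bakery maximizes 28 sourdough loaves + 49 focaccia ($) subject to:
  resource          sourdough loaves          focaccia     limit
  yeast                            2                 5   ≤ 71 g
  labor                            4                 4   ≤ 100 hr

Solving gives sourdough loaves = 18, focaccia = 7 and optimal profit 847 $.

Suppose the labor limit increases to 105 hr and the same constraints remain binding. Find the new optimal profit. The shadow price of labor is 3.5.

864.5

Δb = 5, so new z* = 847 + (3.5)·(5) = 847 + 17.5 = 864.5.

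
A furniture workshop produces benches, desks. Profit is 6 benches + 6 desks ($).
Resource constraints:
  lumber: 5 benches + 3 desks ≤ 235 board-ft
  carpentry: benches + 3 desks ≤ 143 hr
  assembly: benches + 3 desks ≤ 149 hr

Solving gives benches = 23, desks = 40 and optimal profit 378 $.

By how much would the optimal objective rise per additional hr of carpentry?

1

Binding: lumber and carpentry. Non-binding: assembly (6 unused).
Slack constraints have shadow price 0 (complementary slackness).
From A_Bᵀ y = c: 5·y_lumber + 1·y_carpentry = 6; 3·y_lumber + 3·y_carpentry = 6.
→ y_lumber = 1 and y_carpentry = 1.
Shadow price of carpentry = 1.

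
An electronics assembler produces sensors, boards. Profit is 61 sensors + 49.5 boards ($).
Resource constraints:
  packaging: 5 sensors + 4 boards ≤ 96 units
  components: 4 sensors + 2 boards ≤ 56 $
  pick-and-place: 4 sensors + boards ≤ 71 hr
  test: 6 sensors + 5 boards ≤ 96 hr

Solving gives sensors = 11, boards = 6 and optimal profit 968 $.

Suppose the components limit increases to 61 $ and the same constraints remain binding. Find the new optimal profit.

973

Binding: components and test. Non-binding: packaging (17 unused), pick-and-place (21 unused).
Slack constraints have shadow price 0 (complementary slackness).
The binding rows give the dual system: 4·y_components + 6·y_test = 61 and 2·y_components + 5·y_test = 49.5.
This yields shadow prices y_components = 1, y_test = 9.5.
Δz = y_components·Δb = 1 × (5) = 5, so new z* = 968 + 5 = 973.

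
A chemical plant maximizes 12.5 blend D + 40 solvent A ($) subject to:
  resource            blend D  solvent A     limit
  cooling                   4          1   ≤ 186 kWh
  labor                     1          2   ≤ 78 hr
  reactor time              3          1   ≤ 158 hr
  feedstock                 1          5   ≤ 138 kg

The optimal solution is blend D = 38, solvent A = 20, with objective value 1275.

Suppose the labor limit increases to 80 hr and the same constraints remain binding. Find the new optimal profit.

Check each constraint at x*: cooling 172/186 (slack 14); labor 78/78 (tight); reactor time 134/158 (slack 24); feedstock 138/138 (tight).
Slack constraints have shadow price 0 (complementary slackness).
The binding rows give the dual system: 1·y_labor + 1·y_feedstock = 12.5 and 2·y_labor + 5·y_feedstock = 40.
Solving: y_labor = 7.5, y_feedstock = 5.
Δz = y_labor·Δb = 7.5 × (2) = 15, so new z* = 1275 + 15 = 1290.

1290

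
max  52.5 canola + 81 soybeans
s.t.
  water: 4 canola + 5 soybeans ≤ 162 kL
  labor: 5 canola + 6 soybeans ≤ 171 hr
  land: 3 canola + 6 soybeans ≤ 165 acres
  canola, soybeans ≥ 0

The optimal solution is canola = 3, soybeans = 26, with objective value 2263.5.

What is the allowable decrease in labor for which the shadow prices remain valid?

6

Binding constraints: labor, land. The basis is B = [[5,6],[3,6]] with det 12.
Per unit decrease in labor, x* moves by d = (-0.5, 0.25).
The basis stays optimal until canola reaches 0; allowable decrease = 6 hr.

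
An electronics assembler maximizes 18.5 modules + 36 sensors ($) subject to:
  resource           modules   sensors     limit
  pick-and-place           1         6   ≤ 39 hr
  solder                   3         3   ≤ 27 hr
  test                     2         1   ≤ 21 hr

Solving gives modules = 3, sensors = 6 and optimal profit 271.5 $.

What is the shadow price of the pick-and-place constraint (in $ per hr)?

3.5

At the optimum: pick-and-place uses 39 of 39 (binding); solder uses 27 of 27 (binding); test uses 12 of 21 (slack = 9).
Since test is not tight, its dual is 0.
Dual feasibility on the basic columns requires 1·y_pick-and-place + 3·y_solder = 18.5, 6·y_pick-and-place + 3·y_solder = 36.
→ y_pick-and-place = 3.5 and y_solder = 5.
Shadow price of pick-and-place = 3.5.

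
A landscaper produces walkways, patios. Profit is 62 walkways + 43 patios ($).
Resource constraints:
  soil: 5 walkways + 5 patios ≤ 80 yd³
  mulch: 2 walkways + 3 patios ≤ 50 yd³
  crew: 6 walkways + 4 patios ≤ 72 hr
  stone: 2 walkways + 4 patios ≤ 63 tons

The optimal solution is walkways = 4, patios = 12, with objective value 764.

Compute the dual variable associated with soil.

1

At the optimum: soil uses 80 of 80 (binding); mulch uses 44 of 50 (slack = 6); crew uses 72 of 72 (binding); stone uses 56 of 63 (slack = 7).
Since mulch, stone are not tight, their duals are 0.
Dual feasibility on the basic columns requires 5·y_soil + 6·y_crew = 62, 5·y_soil + 4·y_crew = 43.
Solving: y_soil = 1, y_crew = 9.5.
Shadow price of soil = 1.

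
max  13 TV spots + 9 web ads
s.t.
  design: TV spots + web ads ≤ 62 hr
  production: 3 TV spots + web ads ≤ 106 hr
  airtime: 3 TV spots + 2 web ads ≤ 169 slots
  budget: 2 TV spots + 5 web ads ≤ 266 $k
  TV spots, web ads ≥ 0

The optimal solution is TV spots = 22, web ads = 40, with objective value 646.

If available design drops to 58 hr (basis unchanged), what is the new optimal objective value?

618

Check each constraint at x*: design 62/62 (tight); production 106/106 (tight); airtime 146/169 (slack 23); budget 244/266 (slack 22).
Slack constraints have shadow price 0 (complementary slackness).
The binding rows give the dual system: 1·y_design + 3·y_production = 13 and 1·y_design + 1·y_production = 9.
This yields shadow prices y_design = 7, y_production = 2.
Δz = y_design·Δb = 7 × (-4) = -28, so new z* = 646 − 28 = 618.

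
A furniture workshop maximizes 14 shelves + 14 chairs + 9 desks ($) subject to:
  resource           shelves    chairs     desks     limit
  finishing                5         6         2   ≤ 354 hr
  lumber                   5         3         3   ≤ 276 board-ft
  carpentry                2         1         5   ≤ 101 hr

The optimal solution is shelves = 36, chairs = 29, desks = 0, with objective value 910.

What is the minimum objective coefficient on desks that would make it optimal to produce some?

Check each constraint at x*: finishing 354/354 (tight); lumber 267/276 (slack 9); carpentry 101/101 (tight).
Slack constraints have shadow price 0 (complementary slackness).
Dual feasibility on the basic columns requires 5·y_finishing + 2·y_carpentry = 14, 6·y_finishing + 1·y_carpentry = 14.
Solving: y_finishing = 2, y_carpentry = 2.
desks enters the basis when its profit ≥ yᵀa₃ = 2·2 + 2·5 = 14.

14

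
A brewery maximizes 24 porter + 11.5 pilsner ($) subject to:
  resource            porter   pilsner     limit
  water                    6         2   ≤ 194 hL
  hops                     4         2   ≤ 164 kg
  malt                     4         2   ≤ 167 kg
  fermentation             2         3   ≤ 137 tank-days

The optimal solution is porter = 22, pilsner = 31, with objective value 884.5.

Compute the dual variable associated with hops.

0

Check each constraint at x*: water 194/194 (tight); hops 150/164 (slack 14); malt 150/167 (slack 17); fermentation 137/137 (tight).
Slack constraints have shadow price 0 (complementary slackness).
Dual feasibility on the basic columns requires 6·y_water + 2·y_fermentation = 24, 2·y_water + 3·y_fermentation = 11.5.
Solving: y_water = 3.5, y_fermentation = 1.5.
Shadow price of hops = 0.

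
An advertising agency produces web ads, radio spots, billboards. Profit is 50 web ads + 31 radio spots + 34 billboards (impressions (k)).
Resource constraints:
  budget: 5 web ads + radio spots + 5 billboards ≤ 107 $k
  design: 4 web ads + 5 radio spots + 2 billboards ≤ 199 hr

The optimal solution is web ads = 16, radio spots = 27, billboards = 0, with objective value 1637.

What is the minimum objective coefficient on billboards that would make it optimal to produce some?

Both budget and design are binding at x*.
Dual feasibility on the basic columns requires 5·y_budget + 4·y_design = 50, 1·y_budget + 5·y_design = 31.
This yields shadow prices y_budget = 6, y_design = 5.
billboards enters the basis when its profit ≥ yᵀa₃ = 6·5 + 5·2 = 40.

40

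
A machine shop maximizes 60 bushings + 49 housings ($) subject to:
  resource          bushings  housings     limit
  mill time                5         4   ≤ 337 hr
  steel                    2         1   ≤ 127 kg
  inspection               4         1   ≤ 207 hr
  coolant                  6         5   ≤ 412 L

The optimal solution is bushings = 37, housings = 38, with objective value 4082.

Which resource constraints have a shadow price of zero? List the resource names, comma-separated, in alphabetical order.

inspection, steel

mill time: 337/337 (binding)
steel: 112/127 (slack 15)
inspection: 186/207 (slack 21)
coolant: 412/412 (binding)
By complementary slackness, a constraint with positive slack has shadow price 0 → inspection, steel.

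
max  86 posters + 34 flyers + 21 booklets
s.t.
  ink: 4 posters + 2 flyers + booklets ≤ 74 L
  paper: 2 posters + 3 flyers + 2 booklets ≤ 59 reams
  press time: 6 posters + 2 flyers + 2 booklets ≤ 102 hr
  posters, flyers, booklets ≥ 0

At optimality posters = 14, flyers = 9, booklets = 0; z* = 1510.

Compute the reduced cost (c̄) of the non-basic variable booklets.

-5

At the optimum: ink uses 74 of 74 (binding); paper uses 55 of 59 (slack = 4); press time uses 102 of 102 (binding).
Since paper is not tight, its dual is 0.
From A_Bᵀ y = c: 4·y_ink + 6·y_press time = 86; 2·y_ink + 2·y_press time = 34.
Solving: y_ink = 8, y_press time = 9.
Reduced cost of booklets: c₃ − yᵀa₃ = 21 − (8·1 + 9·2) = 21 − 26 = -5.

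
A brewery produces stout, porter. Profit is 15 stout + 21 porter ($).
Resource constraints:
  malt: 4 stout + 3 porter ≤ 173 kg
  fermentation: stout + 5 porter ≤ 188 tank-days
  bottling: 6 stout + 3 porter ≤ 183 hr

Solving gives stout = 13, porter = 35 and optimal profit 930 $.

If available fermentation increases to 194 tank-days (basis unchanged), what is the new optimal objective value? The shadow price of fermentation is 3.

Δb = 6, so new z* = 930 + (3)·(6) = 930 + 18 = 948.

948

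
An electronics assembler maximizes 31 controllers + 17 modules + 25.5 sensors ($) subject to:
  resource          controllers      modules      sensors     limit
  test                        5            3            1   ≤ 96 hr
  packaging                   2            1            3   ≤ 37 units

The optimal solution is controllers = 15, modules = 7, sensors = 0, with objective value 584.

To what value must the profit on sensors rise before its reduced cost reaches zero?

At the optimum: test uses 96 of 96 (binding); packaging uses 37 of 37 (binding).
From A_Bᵀ y = c: 5·y_test + 2·y_packaging = 31; 3·y_test + 1·y_packaging = 17.
This yields shadow prices y_test = 3, y_packaging = 8.
sensors enters the basis when its profit ≥ yᵀa₃ = 3·1 + 8·3 = 27.

27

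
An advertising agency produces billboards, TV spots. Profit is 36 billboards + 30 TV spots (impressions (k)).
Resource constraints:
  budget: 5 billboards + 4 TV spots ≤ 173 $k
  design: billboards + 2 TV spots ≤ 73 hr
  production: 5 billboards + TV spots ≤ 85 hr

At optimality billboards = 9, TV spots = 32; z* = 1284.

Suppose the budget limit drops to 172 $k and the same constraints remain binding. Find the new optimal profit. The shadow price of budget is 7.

Δb = -1, so new z* = 1284 + (7)·(-1) = 1284 − 7 = 1277.

1277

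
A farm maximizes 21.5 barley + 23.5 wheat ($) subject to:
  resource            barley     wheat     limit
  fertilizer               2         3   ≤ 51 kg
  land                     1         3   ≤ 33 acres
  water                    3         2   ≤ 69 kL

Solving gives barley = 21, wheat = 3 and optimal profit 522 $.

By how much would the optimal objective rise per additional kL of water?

At the optimum: fertilizer uses 51 of 51 (binding); land uses 30 of 33 (slack = 3); water uses 69 of 69 (binding).
Slack constraints have shadow price 0 (complementary slackness).
From A_Bᵀ y = c: 2·y_fertilizer + 3·y_water = 21.5; 3·y_fertilizer + 2·y_water = 23.5.
Solving: y_fertilizer = 5.5, y_water = 3.5.
Shadow price of water = 3.5.

3.5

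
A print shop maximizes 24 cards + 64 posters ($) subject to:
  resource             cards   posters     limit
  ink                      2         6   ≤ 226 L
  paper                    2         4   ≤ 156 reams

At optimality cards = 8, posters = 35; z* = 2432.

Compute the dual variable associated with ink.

Check each constraint at x*: ink 226/226 (tight); paper 156/156 (tight).
The binding rows give the dual system: 2·y_ink + 2·y_paper = 24 and 6·y_ink + 4·y_paper = 64.
Solving: y_ink = 8, y_paper = 4.
Shadow price of ink = 8.

8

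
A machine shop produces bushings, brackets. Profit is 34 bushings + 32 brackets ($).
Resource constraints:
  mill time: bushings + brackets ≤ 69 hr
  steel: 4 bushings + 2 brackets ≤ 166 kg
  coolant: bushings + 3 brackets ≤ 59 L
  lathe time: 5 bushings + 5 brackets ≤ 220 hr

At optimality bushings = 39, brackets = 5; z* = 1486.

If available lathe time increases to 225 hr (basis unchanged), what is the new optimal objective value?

At the optimum: mill time uses 44 of 69 (slack = 25); steel uses 166 of 166 (binding); coolant uses 54 of 59 (slack = 5); lathe time uses 220 of 220 (binding).
Slack constraints have shadow price 0 (complementary slackness).
From A_Bᵀ y = c: 4·y_steel + 5·y_lathe time = 34; 2·y_steel + 5·y_lathe time = 32.
This yields shadow prices y_steel = 1, y_lathe time = 6.
Δz = y_lathe time·Δb = 6 × (5) = 30, so new z* = 1486 + 30 = 1516.

1516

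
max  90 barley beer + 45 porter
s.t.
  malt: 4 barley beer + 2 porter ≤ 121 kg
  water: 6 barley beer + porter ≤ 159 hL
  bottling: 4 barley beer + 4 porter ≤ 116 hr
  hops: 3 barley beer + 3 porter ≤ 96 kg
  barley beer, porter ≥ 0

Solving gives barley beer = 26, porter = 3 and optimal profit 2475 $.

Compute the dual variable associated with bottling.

9

Check each constraint at x*: malt 110/121 (slack 11); water 159/159 (tight); bottling 116/116 (tight); hops 87/96 (slack 9).
By complementary slackness, y = 0 for the non-binding constraints.
From A_Bᵀ y = c: 6·y_water + 4·y_bottling = 90; 1·y_water + 4·y_bottling = 45.
This yields shadow prices y_water = 9, y_bottling = 9.
Shadow price of bottling = 9.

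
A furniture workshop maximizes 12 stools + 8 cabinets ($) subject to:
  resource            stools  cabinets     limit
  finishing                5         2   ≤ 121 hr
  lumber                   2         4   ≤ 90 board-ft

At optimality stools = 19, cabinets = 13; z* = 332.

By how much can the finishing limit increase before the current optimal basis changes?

104

Binding constraints: finishing, lumber. The basis is B = [[5,2],[2,4]] with det 16.
Per unit increase in finishing, x* moves by d = (0.25, -0.125).
The basis stays optimal until cabinets reaches 0; allowable increase = 104 hr.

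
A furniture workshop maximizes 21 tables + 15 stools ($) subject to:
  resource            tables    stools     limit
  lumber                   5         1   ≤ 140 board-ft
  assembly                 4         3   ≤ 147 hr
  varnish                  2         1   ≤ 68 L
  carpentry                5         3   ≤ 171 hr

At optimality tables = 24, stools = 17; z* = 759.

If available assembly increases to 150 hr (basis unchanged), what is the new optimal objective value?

Binding: assembly and carpentry. Non-binding: lumber (3 unused), varnish (3 unused).
Slack constraints have shadow price 0 (complementary slackness).
The binding rows give the dual system: 4·y_assembly + 5·y_carpentry = 21 and 3·y_assembly + 3·y_carpentry = 15.
Solving: y_assembly = 4, y_carpentry = 1.
Δz = y_assembly·Δb = 4 × (3) = 12, so new z* = 759 + 12 = 771.

771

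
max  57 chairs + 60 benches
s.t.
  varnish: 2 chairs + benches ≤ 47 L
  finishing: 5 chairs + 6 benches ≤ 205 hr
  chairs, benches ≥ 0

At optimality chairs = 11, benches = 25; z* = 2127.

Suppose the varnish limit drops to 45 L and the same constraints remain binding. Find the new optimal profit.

Check each constraint at x*: varnish 47/47 (tight); finishing 205/205 (tight).
From A_Bᵀ y = c: 2·y_varnish + 5·y_finishing = 57; 1·y_varnish + 6·y_finishing = 60.
This yields shadow prices y_varnish = 6, y_finishing = 9.
Δz = y_varnish·Δb = 6 × (-2) = -12, so new z* = 2127 − 12 = 2115.

2115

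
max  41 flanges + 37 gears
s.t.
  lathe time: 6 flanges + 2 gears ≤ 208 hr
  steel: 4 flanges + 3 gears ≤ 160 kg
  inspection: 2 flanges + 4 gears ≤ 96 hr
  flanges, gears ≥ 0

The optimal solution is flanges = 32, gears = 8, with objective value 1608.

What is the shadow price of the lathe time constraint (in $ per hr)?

4.5

At the optimum: lathe time uses 208 of 208 (binding); steel uses 152 of 160 (slack = 8); inspection uses 96 of 96 (binding).
Slack constraints have shadow price 0 (complementary slackness).
The binding rows give the dual system: 6·y_lathe time + 2·y_inspection = 41 and 2·y_lathe time + 4·y_inspection = 37.
→ y_lathe time = 4.5 and y_inspection = 7.
Shadow price of lathe time = 4.5.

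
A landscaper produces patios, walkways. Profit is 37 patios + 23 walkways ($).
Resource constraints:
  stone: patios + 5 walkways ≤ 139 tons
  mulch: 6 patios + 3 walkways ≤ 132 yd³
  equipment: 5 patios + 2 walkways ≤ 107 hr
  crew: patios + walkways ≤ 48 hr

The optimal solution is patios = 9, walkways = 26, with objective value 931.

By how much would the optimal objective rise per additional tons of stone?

At the optimum: stone uses 139 of 139 (binding); mulch uses 132 of 132 (binding); equipment uses 97 of 107 (slack = 10); crew uses 35 of 48 (slack = 13).
By complementary slackness, y = 0 for the non-binding constraints.
The binding rows give the dual system: 1·y_stone + 6·y_mulch = 37 and 5·y_stone + 3·y_mulch = 23.
Solving: y_stone = 1, y_mulch = 6.
Shadow price of stone = 1.

1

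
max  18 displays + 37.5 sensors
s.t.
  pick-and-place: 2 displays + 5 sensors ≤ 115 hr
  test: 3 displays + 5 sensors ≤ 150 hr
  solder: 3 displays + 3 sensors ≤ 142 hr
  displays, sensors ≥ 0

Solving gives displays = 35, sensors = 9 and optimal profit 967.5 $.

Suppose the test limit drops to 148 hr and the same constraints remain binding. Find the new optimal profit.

At the optimum: pick-and-place uses 115 of 115 (binding); test uses 150 of 150 (binding); solder uses 132 of 142 (slack = 10).
Since solder is not tight, its dual is 0.
The binding rows give the dual system: 2·y_pick-and-place + 3·y_test = 18 and 5·y_pick-and-place + 5·y_test = 37.5.
Solving: y_pick-and-place = 4.5, y_test = 3.
Δz = y_test·Δb = 3 × (-2) = -6, so new z* = 967.5 − 6 = 961.5.

961.5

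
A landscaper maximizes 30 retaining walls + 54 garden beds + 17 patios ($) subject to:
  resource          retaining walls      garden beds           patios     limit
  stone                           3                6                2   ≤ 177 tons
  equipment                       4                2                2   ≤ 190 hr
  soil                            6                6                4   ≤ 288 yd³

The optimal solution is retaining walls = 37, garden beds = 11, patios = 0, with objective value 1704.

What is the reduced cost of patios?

-3

Binding: stone and soil. Non-binding: equipment (20 unused).
By complementary slackness, y = 0 for the non-binding constraint.
From A_Bᵀ y = c: 3·y_stone + 6·y_soil = 30; 6·y_stone + 6·y_soil = 54.
This yields shadow prices y_stone = 8, y_soil = 1.
Reduced cost of patios: c₃ − yᵀa₃ = 17 − (8·2 + 1·4) = 17 − 20 = -3.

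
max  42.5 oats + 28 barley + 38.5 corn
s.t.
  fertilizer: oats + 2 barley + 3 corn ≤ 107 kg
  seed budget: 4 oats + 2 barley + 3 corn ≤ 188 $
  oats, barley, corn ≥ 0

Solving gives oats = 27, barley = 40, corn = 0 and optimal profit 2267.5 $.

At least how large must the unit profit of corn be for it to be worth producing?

At the optimum: fertilizer uses 107 of 107 (binding); seed budget uses 188 of 188 (binding).
Dual feasibility on the basic columns requires 1·y_fertilizer + 4·y_seed budget = 42.5, 2·y_fertilizer + 2·y_seed budget = 28.
→ y_fertilizer = 4.5 and y_seed budget = 9.5.
corn enters the basis when its profit ≥ yᵀa₃ = 4.5·3 + 9.5·3 = 42.

42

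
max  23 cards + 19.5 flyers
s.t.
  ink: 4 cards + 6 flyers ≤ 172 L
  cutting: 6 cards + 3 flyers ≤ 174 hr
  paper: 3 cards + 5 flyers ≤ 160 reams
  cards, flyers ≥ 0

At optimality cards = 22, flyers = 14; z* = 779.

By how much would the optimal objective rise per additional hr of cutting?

Binding: ink and cutting. Non-binding: paper (24 unused).
By complementary slackness, y = 0 for the non-binding constraint.
The binding rows give the dual system: 4·y_ink + 6·y_cutting = 23 and 6·y_ink + 3·y_cutting = 19.5.
This yields shadow prices y_ink = 2, y_cutting = 2.5.
Shadow price of cutting = 2.5.

2.5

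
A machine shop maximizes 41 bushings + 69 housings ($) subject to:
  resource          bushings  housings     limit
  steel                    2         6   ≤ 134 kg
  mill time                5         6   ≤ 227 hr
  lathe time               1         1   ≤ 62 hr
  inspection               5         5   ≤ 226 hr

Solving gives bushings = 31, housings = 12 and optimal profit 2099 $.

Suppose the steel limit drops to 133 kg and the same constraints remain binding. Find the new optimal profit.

2093.5

At the optimum: steel uses 134 of 134 (binding); mill time uses 227 of 227 (binding); lathe time uses 43 of 62 (slack = 19); inspection uses 215 of 226 (slack = 11).
Since lathe time, inspection are not tight, their duals are 0.
The binding rows give the dual system: 2·y_steel + 5·y_mill time = 41 and 6·y_steel + 6·y_mill time = 69.
This yields shadow prices y_steel = 5.5, y_mill time = 6.
Δz = y_steel·Δb = 5.5 × (-1) = -5.5, so new z* = 2099 − 5.5 = 2093.5.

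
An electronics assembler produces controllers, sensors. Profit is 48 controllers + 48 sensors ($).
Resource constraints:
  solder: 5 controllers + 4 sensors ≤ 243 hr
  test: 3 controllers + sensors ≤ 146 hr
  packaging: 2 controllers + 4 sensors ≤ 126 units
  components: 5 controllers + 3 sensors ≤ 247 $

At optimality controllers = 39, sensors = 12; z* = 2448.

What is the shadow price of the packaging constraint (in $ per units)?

Binding: solder and packaging. Non-binding: test (17 unused), components (16 unused).
Since test, components are not tight, their duals are 0.
Dual feasibility on the basic columns requires 5·y_solder + 2·y_packaging = 48, 4·y_solder + 4·y_packaging = 48.
→ y_solder = 8 and y_packaging = 4.
Shadow price of packaging = 4.

4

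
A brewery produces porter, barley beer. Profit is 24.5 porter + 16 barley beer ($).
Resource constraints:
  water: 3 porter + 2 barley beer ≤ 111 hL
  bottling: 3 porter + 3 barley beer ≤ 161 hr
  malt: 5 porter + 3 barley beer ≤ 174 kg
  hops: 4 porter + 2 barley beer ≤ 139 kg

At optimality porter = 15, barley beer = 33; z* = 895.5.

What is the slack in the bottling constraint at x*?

bottling used = 3·15 + 3·33 = 144; slack = 161 − 144 = 17.

17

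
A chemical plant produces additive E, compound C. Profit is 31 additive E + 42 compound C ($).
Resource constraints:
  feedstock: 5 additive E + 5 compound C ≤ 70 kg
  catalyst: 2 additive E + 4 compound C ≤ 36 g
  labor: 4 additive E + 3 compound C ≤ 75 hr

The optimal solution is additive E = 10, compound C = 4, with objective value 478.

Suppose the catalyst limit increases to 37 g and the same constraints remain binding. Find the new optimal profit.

483.5

Binding: feedstock and catalyst. Non-binding: labor (23 unused).
Slack constraints have shadow price 0 (complementary slackness).
Dual feasibility on the basic columns requires 5·y_feedstock + 2·y_catalyst = 31, 5·y_feedstock + 4·y_catalyst = 42.
Solving: y_feedstock = 4, y_catalyst = 5.5.
Δz = y_catalyst·Δb = 5.5 × (1) = 5.5, so new z* = 478 + 5.5 = 483.5.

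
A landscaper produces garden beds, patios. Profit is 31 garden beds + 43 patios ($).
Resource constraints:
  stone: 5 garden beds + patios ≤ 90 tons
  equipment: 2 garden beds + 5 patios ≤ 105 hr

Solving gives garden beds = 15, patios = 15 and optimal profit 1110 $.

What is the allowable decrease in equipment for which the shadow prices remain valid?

Binding constraints: stone, equipment. The basis is B = [[5,1],[2,5]] with det 23.
Per unit decrease in equipment, x* moves by d = (0.0435, -0.2174).
The basis stays optimal until patios reaches 0; allowable decrease = 69 hr.

69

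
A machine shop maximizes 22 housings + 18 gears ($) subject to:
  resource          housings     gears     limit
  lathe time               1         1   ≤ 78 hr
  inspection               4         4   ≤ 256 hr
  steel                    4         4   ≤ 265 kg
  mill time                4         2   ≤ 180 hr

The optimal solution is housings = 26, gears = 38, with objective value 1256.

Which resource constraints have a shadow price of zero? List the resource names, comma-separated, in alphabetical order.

lathe time: 64/78 (slack 14)
inspection: 256/256 (binding)
steel: 256/265 (slack 9)
mill time: 180/180 (binding)
By complementary slackness, a constraint with positive slack has shadow price 0 → lathe time, steel.

lathe time, steel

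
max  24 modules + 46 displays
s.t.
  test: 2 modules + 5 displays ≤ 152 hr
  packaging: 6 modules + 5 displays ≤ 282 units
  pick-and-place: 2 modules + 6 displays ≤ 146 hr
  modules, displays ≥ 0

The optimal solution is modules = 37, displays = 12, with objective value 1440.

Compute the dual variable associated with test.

At the optimum: test uses 134 of 152 (slack = 18); packaging uses 282 of 282 (binding); pick-and-place uses 146 of 146 (binding).
Slack constraints have shadow price 0 (complementary slackness).
Dual feasibility on the basic columns requires 6·y_packaging + 2·y_pick-and-place = 24, 5·y_packaging + 6·y_pick-and-place = 46.
Solving: y_packaging = 2, y_pick-and-place = 6.
Shadow price of test = 0.

0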